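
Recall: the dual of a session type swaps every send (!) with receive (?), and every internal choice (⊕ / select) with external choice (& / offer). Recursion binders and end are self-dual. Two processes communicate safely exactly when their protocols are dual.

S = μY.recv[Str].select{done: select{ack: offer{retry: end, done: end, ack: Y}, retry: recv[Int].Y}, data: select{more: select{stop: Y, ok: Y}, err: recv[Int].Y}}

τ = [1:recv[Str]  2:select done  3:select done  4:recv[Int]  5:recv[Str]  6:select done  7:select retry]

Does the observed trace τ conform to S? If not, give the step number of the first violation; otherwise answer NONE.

[1] recv[Str]  match  cont: select{done: select{ack: offer{retry: end, done: end, ack: μY.…}, retry: recv[Int].μY.…}, data: select{more: select{stop: μY.…, ok: μY.…}, err: recv[Int].μY.…}}
[2] select done  match  cont: select{ack: offer{retry: end, done: end, ack: μY.…}, retry: recv[Int].μY.…}
[3] got select done, protocol expects select ack or select retry  ✗

3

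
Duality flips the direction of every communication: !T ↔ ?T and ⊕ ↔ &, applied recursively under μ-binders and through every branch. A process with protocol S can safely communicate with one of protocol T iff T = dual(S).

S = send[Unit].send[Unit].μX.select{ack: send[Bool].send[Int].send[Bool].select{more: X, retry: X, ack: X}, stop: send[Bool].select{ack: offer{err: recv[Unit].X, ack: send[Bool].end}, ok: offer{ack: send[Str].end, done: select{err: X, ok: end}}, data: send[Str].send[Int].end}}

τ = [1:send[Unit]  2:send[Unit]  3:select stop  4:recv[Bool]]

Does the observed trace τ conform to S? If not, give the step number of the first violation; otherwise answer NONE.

@1 send[Unit]  match  residual = send[Unit].μX.…
@2 send[Unit]  match  residual = μX.…
@3 select stop  match  residual = send[Bool].select{ack: offer{err: recv[Unit].μX.…, ack: send[Bool].end}, ok: offer{ack: send[Str].end, done: select{err: μX.…, ok: end}}, data: send[Str].send[Int].end}
@4 got recv[Bool], protocol expects send[Bool]  ✗

4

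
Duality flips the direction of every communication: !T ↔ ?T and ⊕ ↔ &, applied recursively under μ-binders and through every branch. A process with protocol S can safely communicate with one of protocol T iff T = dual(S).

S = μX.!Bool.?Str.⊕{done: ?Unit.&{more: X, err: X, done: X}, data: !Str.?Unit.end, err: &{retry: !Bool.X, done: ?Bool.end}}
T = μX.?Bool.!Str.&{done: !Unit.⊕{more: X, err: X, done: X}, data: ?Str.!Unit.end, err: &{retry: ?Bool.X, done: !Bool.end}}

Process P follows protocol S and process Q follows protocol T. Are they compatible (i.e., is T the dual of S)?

NO

μX ‖ μX  ✓ (rec unchanged)
  !Bool ‖ ?Bool  ✓
    ?Str ‖ !Str  ✓
      ⊕{done,data,err} ‖ &{done,data,err}  ✓ labels match
        case done:
          ?Unit ‖ !Unit  ✓
            &{more,err,done} ‖ ⊕{more,err,done}  ✓ labels match
              case more:
                X ‖ X  ✓
              case err:
                X ‖ X  ✓
              case done:
                X ‖ X  ✓
        case data:
          !Str ‖ ?Str  ✓
            ?Unit ‖ !Unit  ✓
              end ‖ end  ✓
        case err:
          &{retry,done} ‖ &{retry,done}  ✗ choice polarity not flipped — not dual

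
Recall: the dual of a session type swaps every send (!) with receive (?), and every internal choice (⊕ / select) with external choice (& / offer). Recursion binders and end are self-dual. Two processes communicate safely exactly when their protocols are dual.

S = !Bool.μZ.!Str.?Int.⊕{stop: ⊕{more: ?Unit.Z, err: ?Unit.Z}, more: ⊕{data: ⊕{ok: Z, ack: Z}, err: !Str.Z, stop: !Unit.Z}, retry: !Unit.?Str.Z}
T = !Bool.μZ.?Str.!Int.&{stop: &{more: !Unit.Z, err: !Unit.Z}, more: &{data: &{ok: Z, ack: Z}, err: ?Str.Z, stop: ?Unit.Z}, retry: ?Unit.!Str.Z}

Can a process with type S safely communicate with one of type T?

!Bool ‖ !Bool  ✗ same direction on both sides — not dual

NO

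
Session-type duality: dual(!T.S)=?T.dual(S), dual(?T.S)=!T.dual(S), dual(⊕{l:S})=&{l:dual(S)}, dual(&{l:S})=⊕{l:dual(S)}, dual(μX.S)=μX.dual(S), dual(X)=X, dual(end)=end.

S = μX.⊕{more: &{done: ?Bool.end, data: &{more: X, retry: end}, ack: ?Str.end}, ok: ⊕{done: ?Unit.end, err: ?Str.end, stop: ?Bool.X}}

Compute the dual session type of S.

μX.&{more: ⊕{done: !Bool.end, data: ⊕{more: X, retry: end}, ack: !Str.end}, ok: &{done: !Unit.end, err: !Str.end, stop: !Bool.X}}

μX ↦ μX  (rec unchanged)
  ⊕{more,ok} ↦ &{more,ok}  (internal→external)
    case more:
      &{done,data,ack} ↦ ⊕{done,data,ack}  (&→⊕)
        case done:
          ?Bool ↦ !Bool
            end self-dual
        case data:
          &{more,retry} ↦ ⊕{more,retry}  (&→⊕)
            case more:
              X self-dual
            case retry:
              end self-dual
        case ack:
          ?Str ↦ !Str
            end self-dual
    case ok:
      ⊕{done,err,stop} ↦ &{done,err,stop}  (internal→external)
        case done:
          ?Unit ↦ !Unit
            end self-dual
        case err:
          ?Str ↦ !Str
            end self-dual
        case stop:
          ?Bool ↦ !Bool
            X self-dual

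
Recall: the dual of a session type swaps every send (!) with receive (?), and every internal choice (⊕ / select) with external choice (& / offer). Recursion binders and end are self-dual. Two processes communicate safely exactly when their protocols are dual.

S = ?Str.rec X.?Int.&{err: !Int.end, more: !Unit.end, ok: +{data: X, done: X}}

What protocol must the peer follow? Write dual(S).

?Str ↦ !Str
  rec X ↦ rec X  (rec unchanged)
    ?Int ↦ !Int
      &{err,more,ok} ↦ +{err,more,ok}  (external→internal)
        case err:
          !Int ↦ ?Int
            end ↦ end
        case more:
          !Unit ↦ ?Unit
            end ↦ end
        case ok:
          +{data,done} ↦ &{data,done}  (internal→external)
            case data:
              X ↦ X
            case done:
              X ↦ X

!Str.rec X.!Int.+{err: ?Int.end, more: ?Unit.end, ok: &{data: X, done: X}}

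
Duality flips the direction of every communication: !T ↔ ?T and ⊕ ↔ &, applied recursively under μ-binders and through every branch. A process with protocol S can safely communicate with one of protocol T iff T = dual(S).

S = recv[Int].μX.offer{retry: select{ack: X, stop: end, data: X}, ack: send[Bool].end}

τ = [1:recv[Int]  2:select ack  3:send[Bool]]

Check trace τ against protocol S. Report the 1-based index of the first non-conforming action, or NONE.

step 1: recv[Int]  ok  state: μX.…
step 2: got select ack, protocol expects offer retry or offer ack  ✗

2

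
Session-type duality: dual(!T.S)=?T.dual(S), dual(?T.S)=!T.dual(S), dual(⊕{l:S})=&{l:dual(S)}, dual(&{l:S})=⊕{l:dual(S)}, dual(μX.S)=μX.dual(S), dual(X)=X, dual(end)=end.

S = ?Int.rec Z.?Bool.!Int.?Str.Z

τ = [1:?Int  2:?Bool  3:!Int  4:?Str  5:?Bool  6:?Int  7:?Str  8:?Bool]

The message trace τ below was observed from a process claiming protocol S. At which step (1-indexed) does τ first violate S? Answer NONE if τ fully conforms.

6

[1] ?Int  match  cont: rec Z.…
[2] ?Bool  match  cont: !Int.?Str.rec Z.…
[3] !Int  match  cont: ?Str.rec Z.…
[4] ?Str  match  cont: rec Z.…
[5] ?Bool  match  cont: !Int.?Str.rec Z.…
[6] got ?Int, protocol expects !Int  ✗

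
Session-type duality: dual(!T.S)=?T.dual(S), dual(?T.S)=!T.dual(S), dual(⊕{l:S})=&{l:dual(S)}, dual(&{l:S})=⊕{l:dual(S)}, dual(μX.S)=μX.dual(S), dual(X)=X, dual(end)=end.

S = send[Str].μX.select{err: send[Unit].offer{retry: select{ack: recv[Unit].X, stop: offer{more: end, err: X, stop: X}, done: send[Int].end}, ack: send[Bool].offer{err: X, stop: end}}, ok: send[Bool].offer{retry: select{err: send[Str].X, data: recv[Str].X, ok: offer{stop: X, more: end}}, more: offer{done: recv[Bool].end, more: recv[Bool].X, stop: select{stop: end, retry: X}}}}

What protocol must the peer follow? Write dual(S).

send[Str] → recv[Str]
  μX → μX  (binder kept)
    select{err,ok} → offer{err,ok}  (internal→external)
      • err:
        send[Unit] → recv[Unit]
          offer{retry,ack} → select{retry,ack}  (&→⊕)
            • retry:
              select{ack,stop,done} → offer{ack,stop,done}  (internal→external)
                • ack:
                  recv[Unit] → send[Unit]
                    X self-dual
                • stop:
                  offer{more,err,stop} → select{more,err,stop}  (&→⊕)
                    • more:
                      end self-dual
                    • err:
                      X self-dual
                    • stop:
                      X self-dual
                • done:
                  send[Int] → recv[Int]
                    end self-dual
            • ack:
              send[Bool] → recv[Bool]
                offer{err,stop} → select{err,stop}  (&→⊕)
                  • err:
                    X self-dual
                  • stop:
                    end self-dual
      • ok:
        send[Bool] → recv[Bool]
          offer{retry,more} → select{retry,more}  (&→⊕)
            • retry:
              select{err,data,ok} → offer{err,data,ok}  (internal→external)
                • err:
                  send[Str] → recv[Str]
                    X self-dual
                • data:
                  recv[Str] → send[Str]
                    X self-dual
                • ok:
                  offer{stop,more} → select{stop,more}  (&→⊕)
                    • stop:
                      X self-dual
                    • more:
                      end self-dual
            • more:
              offer{done,more,stop} → select{done,more,stop}  (&→⊕)
                • done:
                  recv[Bool] → send[Bool]
                    end self-dual
                • more:
                  recv[Bool] → send[Bool]
                    X self-dual
                • stop:
                  select{stop,retry} → offer{stop,retry}  (internal→external)
                    • stop:
                      end self-dual
                    • retry:
                      X self-dual

recv[Str].μX.offer{err: recv[Unit].select{retry: offer{ack: send[Unit].X, stop: select{more: end, err: X, stop: X}, done: recv[Int].end}, ack: recv[Bool].select{err: X, stop: end}}, ok: recv[Bool].select{retry: offer{err: recv[Str].X, data: send[Str].X, ok: select{stop: X, more: end}}, more: select{done: send[Bool].end, more: send[Bool].X, stop: offer{stop: end, retry: X}}}}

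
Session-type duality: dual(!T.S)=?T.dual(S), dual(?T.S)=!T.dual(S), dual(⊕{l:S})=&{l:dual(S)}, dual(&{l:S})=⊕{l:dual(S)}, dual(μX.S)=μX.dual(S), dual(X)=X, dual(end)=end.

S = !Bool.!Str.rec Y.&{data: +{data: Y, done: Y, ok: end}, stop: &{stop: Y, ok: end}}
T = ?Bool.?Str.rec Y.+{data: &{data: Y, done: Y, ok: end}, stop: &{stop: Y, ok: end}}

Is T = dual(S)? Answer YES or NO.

NO

!Bool ‖ ?Bool  ok
  !Str ‖ ?Str  ok
    rec Y ‖ rec Y  ok (rec unchanged)
      &{data,stop} ‖ +{data,stop}  ok same labels
        • data:
          +{data,done,ok} ‖ &{data,done,ok}  ok same labels
            • data:
              Y ‖ Y  ok
            • done:
              Y ‖ Y  ok
            • ok:
              end ‖ end  ok
        • stop:
          &{stop,ok} ‖ &{stop,ok}  ✗ choice polarity not flipped — not dual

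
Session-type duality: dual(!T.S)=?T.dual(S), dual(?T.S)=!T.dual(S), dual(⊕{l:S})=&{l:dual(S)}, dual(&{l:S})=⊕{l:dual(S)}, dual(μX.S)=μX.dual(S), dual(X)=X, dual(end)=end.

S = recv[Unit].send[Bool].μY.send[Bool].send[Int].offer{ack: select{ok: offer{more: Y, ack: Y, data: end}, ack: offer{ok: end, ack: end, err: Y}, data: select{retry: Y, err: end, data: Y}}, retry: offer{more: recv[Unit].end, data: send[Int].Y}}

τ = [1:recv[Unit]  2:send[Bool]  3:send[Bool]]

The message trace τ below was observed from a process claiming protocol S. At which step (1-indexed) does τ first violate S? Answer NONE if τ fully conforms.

NONE

@1 recv[Unit]  ok  cont: send[Bool].μY.…
@2 send[Bool]  ok  cont: μY.…
@3 send[Bool]  ok  cont: send[Int].offer{ack: select{ok: offer{more: μY.…, ack: μY.…, data: end}, ack: offer{ok: end, ack: end, err: μY.…}, data: select{retry: μY.…, err: end, data: μY.…}}, retry: offer{more: recv[Unit].end, data: send[Int].μY.…}}
trace exhausted — no violation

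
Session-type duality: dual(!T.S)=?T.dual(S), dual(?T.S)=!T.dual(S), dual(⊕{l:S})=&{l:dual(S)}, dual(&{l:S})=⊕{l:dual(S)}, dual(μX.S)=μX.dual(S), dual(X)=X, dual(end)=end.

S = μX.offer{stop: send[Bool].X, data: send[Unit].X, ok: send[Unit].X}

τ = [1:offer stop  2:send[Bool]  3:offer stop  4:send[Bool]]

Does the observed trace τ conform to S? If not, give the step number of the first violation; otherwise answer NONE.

[1] offer stop  ok  now at send[Bool].μX.…
[2] send[Bool]  ok  now at μX.…
[3] offer stop  ok  now at send[Bool].μX.…
[4] send[Bool]  ok  now at μX.…
trace exhausted — no violation

NONE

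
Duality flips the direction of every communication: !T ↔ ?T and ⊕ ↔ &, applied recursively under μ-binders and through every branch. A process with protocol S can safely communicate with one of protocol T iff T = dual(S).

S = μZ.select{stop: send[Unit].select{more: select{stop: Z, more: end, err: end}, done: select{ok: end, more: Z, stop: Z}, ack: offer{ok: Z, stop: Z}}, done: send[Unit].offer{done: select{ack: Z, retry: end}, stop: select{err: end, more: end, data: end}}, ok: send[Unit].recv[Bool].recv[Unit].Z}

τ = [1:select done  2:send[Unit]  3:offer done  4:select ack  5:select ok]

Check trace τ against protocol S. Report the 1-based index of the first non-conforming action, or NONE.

NONE

step 1: select done  match  cont: send[Unit].offer{done: select{ack: μZ.…, retry: end}, stop: select{err: end, more: end, data: end}}
step 2: send[Unit]  match  cont: offer{done: select{ack: μZ.…, retry: end}, stop: select{err: end, more: end, data: end}}
step 3: offer done  match  cont: select{ack: μZ.…, retry: end}
step 4: select ack  match  cont: μZ.…
step 5: select ok  match  cont: send[Unit].recv[Bool].recv[Unit].μZ.…
trace exhausted — no violation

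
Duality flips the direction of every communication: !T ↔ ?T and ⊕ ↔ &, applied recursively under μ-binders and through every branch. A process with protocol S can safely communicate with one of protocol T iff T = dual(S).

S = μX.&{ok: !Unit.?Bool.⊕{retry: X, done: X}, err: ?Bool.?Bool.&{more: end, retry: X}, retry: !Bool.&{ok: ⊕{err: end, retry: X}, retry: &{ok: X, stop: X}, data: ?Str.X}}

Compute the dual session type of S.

μX ↦ μX  (rec unchanged)
  &{ok,err,retry} ↦ ⊕{ok,err,retry}  (&→⊕)
    case ok:
      !Unit ↦ ?Unit
        ?Bool ↦ !Bool
          ⊕{retry,done} ↦ &{retry,done}  (select→offer)
            case retry:
              X ↦ X
            case done:
              X ↦ X
    case err:
      ?Bool ↦ !Bool
        ?Bool ↦ !Bool
          &{more,retry} ↦ ⊕{more,retry}  (&→⊕)
            case more:
              end ↦ end
            case retry:
              X ↦ X
    case retry:
      !Bool ↦ ?Bool
        &{ok,retry,data} ↦ ⊕{ok,retry,data}  (&→⊕)
          case ok:
            ⊕{err,retry} ↦ &{err,retry}  (select→offer)
              case err:
                end ↦ end
              case retry:
                X ↦ X
          case retry:
            &{ok,stop} ↦ ⊕{ok,stop}  (&→⊕)
              case ok:
                X ↦ X
              case stop:
                X ↦ X
          case data:
            ?Str ↦ !Str
              X ↦ X

μX.⊕{ok: ?Unit.!Bool.&{retry: X, done: X}, err: !Bool.!Bool.⊕{more: end, retry: X}, retry: ?Bool.⊕{ok: &{err: end, retry: X}, retry: ⊕{ok: X, stop: X}, data: !Str.X}}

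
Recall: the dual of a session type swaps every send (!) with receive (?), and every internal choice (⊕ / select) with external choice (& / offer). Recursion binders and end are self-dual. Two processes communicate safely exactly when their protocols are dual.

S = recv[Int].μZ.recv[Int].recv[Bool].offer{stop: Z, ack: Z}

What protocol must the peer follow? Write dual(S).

send[Int].μZ.send[Int].send[Bool].select{stop: Z, ack: Z}

recv[Int] = send[Int]
  μZ = μZ  (binder kept)
    recv[Int] = send[Int]
      recv[Bool] = send[Bool]
        offer{stop,ack} = select{stop,ack}  (external→internal)
          case stop:
            Z ↦ Z
          case ack:
            Z ↦ Z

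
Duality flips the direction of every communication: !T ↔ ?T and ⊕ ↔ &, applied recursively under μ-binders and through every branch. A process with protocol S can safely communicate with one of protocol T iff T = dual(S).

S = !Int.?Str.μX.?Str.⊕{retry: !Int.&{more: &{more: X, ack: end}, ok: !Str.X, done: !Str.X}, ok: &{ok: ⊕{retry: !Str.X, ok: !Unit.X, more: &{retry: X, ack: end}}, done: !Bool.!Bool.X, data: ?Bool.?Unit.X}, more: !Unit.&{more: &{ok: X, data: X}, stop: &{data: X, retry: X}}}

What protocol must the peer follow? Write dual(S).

!Int = ?Int
  ?Str = !Str
    μX = μX  (μ self-dual)
      ?Str = !Str
        ⊕{retry,ok,more} = &{retry,ok,more}  (select→offer)
          • retry:
            !Int = ?Int
              &{more,ok,done} = ⊕{more,ok,done}  (&→⊕)
                • more:
                  &{more,ack} = ⊕{more,ack}  (&→⊕)
                    • more:
                      X self-dual
                    • ack:
                      end self-dual
                • ok:
                  !Str = ?Str
                    X self-dual
                • done:
                  !Str = ?Str
                    X self-dual
          • ok:
            &{ok,done,data} = ⊕{ok,done,data}  (&→⊕)
              • ok:
                ⊕{retry,ok,more} = &{retry,ok,more}  (select→offer)
                  • retry:
                    !Str = ?Str
                      X self-dual
                  • ok:
                    !Unit = ?Unit
                      X self-dual
                  • more:
                    &{retry,ack} = ⊕{retry,ack}  (&→⊕)
                      • retry:
                        X self-dual
                      • ack:
                        end self-dual
              • done:
                !Bool = ?Bool
                  !Bool = ?Bool
                    X self-dual
              • data:
                ?Bool = !Bool
                  ?Unit = !Unit
                    X self-dual
          • more:
            !Unit = ?Unit
              &{more,stop} = ⊕{more,stop}  (&→⊕)
                • more:
                  &{ok,data} = ⊕{ok,data}  (&→⊕)
                    • ok:
                      X self-dual
                    • data:
                      X self-dual
                • stop:
                  &{data,retry} = ⊕{data,retry}  (&→⊕)
                    • data:
                      X self-dual
                    • retry:
                      X self-dual

?Int.!Str.μX.!Str.&{retry: ?Int.⊕{more: ⊕{more: X, ack: end}, ok: ?Str.X, done: ?Str.X}, ok: ⊕{ok: &{retry: ?Str.X, ok: ?Unit.X, more: ⊕{retry: X, ack: end}}, done: ?Bool.?Bool.X, data: !Bool.!Unit.X}, more: ?Unit.⊕{more: ⊕{ok: X, data: X}, stop: ⊕{data: X, retry: X}}}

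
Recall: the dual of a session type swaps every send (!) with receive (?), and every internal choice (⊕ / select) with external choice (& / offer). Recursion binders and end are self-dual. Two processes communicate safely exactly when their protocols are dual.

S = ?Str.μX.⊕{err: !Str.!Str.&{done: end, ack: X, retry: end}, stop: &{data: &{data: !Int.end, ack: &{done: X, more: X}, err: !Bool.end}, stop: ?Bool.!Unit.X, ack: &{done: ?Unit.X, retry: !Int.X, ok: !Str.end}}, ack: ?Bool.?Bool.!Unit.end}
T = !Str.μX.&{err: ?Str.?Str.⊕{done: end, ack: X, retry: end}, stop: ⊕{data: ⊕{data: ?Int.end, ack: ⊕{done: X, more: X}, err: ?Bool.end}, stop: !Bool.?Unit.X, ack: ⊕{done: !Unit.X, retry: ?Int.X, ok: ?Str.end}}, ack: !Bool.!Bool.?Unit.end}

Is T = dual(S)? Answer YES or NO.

YES

?Str | !Str  ok
  μX | μX  ok (rec unchanged)
    ⊕{err,stop,ack} | &{err,stop,ack}  ok same labels
      case err:
        !Str | ?Str  ok
          !Str | ?Str  ok
            &{done,ack,retry} | ⊕{done,ack,retry}  ok same labels
              case done:
                end | end  ok
              case ack:
                X | X  ok
              case retry:
                end | end  ok
      case stop:
        &{data,stop,ack} | ⊕{data,stop,ack}  ok same labels
          case data:
            &{data,ack,err} | ⊕{data,ack,err}  ok same labels
              case data:
                !Int | ?Int  ok
                  end | end  ok
              case ack:
                &{done,more} | ⊕{done,more}  ok same labels
                  case done:
                    X | X  ok
                  case more:
                    X | X  ok
              case err:
                !Bool | ?Bool  ok
                  end | end  ok
          case stop:
            ?Bool | !Bool  ok
              !Unit | ?Unit  ok
                X | X  ok
          case ack:
            &{done,retry,ok} | ⊕{done,retry,ok}  ok same labels
              case done:
                ?Unit | !Unit  ok
                  X | X  ok
              case retry:
                !Int | ?Int  ok
                  X | X  ok
              case ok:
                !Str | ?Str  ok
                  end | end  ok
      case ack:
        ?Bool | !Bool  ok
          ?Bool | !Bool  ok
            !Unit | ?Unit  ok
              end | end  ok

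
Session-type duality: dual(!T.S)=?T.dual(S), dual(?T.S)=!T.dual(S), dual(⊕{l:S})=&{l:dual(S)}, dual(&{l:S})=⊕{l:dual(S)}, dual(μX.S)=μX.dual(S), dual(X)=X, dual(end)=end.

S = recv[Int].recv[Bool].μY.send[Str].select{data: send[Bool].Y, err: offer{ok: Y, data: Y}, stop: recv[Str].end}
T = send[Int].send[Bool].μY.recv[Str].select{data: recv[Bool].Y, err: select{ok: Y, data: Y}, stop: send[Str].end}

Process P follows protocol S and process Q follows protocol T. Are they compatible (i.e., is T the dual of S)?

recv[Int] | send[Int]  match
  recv[Bool] | send[Bool]  match
    μY | μY  match (binder kept)
      send[Str] | recv[Str]  match
        select{data,err,stop} | select{data,err,stop}  ✗ choice polarity not flipped — not dual

NO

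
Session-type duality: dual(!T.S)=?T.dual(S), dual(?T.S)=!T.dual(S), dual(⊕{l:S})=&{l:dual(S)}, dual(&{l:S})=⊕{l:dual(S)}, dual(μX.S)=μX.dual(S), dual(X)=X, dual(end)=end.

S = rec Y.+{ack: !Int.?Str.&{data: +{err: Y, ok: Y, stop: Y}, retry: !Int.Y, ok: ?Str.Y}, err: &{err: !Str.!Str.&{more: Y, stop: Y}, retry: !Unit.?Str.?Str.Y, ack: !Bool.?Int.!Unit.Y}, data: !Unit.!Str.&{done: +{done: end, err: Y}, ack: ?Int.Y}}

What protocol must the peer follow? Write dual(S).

rec Y.&{ack: ?Int.!Str.+{data: &{err: Y, ok: Y, stop: Y}, retry: ?Int.Y, ok: !Str.Y}, err: +{err: ?Str.?Str.+{more: Y, stop: Y}, retry: ?Unit.!Str.!Str.Y, ack: ?Bool.!Int.?Unit.Y}, data: ?Unit.?Str.+{done: &{done: end, err: Y}, ack: !Int.Y}}

rec Y → rec Y  (binder kept)
  +{ack,err,data} → &{ack,err,data}  (⊕→&)
    • ack:
      !Int → ?Int
        ?Str → !Str
          &{data,retry,ok} → +{data,retry,ok}  (offer→select)
            • data:
              +{err,ok,stop} → &{err,ok,stop}  (⊕→&)
                • err:
                  Y self-dual
                • ok:
                  Y self-dual
                • stop:
                  Y self-dual
            • retry:
              !Int → ?Int
                Y self-dual
            • ok:
              ?Str → !Str
                Y self-dual
    • err:
      &{err,retry,ack} → +{err,retry,ack}  (offer→select)
        • err:
          !Str → ?Str
            !Str → ?Str
              &{more,stop} → +{more,stop}  (offer→select)
                • more:
                  Y self-dual
                • stop:
                  Y self-dual
        • retry:
          !Unit → ?Unit
            ?Str → !Str
              ?Str → !Str
                Y self-dual
        • ack:
          !Bool → ?Bool
            ?Int → !Int
              !Unit → ?Unit
                Y self-dual
    • data:
      !Unit → ?Unit
        !Str → ?Str
          &{done,ack} → +{done,ack}  (offer→select)
            • done:
              +{done,err} → &{done,err}  (⊕→&)
                • done:
                  end self-dual
                • err:
                  Y self-dual
            • ack:
              ?Int → !Int
                Y self-dual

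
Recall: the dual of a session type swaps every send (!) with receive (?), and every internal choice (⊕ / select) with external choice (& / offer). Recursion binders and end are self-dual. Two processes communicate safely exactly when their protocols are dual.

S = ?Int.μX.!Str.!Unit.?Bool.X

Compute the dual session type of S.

?Int → !Int
  μX → μX  (μ self-dual)
    !Str → ?Str
      !Unit → ?Unit
        ?Bool → !Bool
          dual(X) = X

!Int.μX.?Str.?Unit.!Bool.X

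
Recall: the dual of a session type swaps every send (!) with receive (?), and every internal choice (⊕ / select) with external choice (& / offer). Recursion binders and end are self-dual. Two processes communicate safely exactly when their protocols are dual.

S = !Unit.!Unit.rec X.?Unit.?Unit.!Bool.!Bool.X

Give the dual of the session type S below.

?Unit.?Unit.rec X.!Unit.!Unit.?Bool.?Bool.X

!Unit ↦ ?Unit
  !Unit ↦ ?Unit
    rec X ↦ rec X  (binder kept)
      ?Unit ↦ !Unit
        ?Unit ↦ !Unit
          !Bool ↦ ?Bool
            !Bool ↦ ?Bool
              dual(X) = X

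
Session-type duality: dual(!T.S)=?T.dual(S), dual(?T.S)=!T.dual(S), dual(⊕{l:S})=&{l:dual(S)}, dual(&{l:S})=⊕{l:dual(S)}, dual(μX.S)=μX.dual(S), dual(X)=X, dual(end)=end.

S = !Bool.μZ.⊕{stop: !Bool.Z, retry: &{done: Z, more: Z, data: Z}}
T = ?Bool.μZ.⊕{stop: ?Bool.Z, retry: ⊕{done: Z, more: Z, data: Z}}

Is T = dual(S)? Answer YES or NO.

!Bool ‖ ?Bool  ok
  μZ ‖ μZ  ok (binder kept)
    ⊕{stop,retry} ‖ ⊕{stop,retry}  ✗ choice polarity not flipped — not dual

NO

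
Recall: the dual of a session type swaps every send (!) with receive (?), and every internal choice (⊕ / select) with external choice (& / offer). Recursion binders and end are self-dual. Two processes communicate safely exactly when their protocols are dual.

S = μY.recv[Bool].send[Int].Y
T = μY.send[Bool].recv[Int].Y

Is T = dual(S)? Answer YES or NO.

YES

μY ‖ μY  match (binder kept)
  recv[Bool] ‖ send[Bool]  match
    send[Int] ‖ recv[Int]  match
      Y ‖ Y  match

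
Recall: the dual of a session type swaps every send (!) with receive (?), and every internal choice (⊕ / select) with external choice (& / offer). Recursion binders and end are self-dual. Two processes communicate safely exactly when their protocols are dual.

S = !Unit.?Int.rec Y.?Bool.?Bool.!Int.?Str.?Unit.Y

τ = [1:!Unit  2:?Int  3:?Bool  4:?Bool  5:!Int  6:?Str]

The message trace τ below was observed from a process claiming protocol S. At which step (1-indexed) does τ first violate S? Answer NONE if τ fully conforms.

step 1: !Unit  ok  state: ?Int.rec Y.…
step 2: ?Int  ok  state: rec Y.…
step 3: ?Bool  ok  state: ?Bool.!Int.?Str.?Unit.rec Y.…
step 4: ?Bool  ok  state: !Int.?Str.?Unit.rec Y.…
step 5: !Int  ok  state: ?Str.?Unit.rec Y.…
step 6: ?Str  ok  state: ?Unit.rec Y.…
τ conforms to S (length 6)

NONE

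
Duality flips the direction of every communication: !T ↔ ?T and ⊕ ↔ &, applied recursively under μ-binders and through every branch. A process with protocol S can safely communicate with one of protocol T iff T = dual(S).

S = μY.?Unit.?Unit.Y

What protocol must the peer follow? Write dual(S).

μY → μY  (binder kept)
  ?Unit → !Unit
    ?Unit → !Unit
      Y self-dual

μY.!Unit.!Unit.Y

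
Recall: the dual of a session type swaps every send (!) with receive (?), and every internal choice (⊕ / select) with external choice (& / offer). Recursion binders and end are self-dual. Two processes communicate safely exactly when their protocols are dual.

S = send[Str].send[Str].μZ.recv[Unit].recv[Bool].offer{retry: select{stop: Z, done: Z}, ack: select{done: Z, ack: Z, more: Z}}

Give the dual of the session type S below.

send[Str] ↦ recv[Str]
  send[Str] ↦ recv[Str]
    μZ ↦ μZ  (μ self-dual)
      recv[Unit] ↦ send[Unit]
        recv[Bool] ↦ send[Bool]
          offer{retry,ack} ↦ select{retry,ack}  (&→⊕)
            case retry:
              select{stop,done} ↦ offer{stop,done}  (internal→external)
                case stop:
                  dual(Z) = Z
                case done:
                  dual(Z) = Z
            case ack:
              select{done,ack,more} ↦ offer{done,ack,more}  (internal→external)
                case done:
                  dual(Z) = Z
                case ack:
                  dual(Z) = Z
                case more:
                  dual(Z) = Z

recv[Str].recv[Str].μZ.send[Unit].send[Bool].select{retry: offer{stop: Z, done: Z}, ack: offer{done: Z, ack: Z, more: Z}}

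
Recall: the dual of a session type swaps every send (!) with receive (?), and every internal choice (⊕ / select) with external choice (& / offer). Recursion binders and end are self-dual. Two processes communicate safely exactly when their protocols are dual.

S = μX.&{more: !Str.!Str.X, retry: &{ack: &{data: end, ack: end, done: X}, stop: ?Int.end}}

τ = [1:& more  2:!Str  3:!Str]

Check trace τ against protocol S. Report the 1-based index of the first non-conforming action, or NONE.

NONE

@1 & more  ok  now at !Str.!Str.μX.…
@2 !Str  ok  now at !Str.μX.…
@3 !Str  ok  now at μX.…
τ conforms to S (length 3)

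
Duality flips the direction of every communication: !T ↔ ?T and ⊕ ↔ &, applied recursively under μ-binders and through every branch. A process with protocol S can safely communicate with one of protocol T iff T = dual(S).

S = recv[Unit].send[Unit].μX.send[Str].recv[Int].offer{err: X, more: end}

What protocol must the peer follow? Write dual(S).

recv[Unit] = send[Unit]
  send[Unit] = recv[Unit]
    μX = μX  (μ self-dual)
      send[Str] = recv[Str]
        recv[Int] = send[Int]
          offer{err,more} = select{err,more}  (&→⊕)
            • err:
              dual(X) = X
            • more:
              dual(end) = end

send[Unit].recv[Unit].μX.recv[Str].send[Int].select{err: X, more: end}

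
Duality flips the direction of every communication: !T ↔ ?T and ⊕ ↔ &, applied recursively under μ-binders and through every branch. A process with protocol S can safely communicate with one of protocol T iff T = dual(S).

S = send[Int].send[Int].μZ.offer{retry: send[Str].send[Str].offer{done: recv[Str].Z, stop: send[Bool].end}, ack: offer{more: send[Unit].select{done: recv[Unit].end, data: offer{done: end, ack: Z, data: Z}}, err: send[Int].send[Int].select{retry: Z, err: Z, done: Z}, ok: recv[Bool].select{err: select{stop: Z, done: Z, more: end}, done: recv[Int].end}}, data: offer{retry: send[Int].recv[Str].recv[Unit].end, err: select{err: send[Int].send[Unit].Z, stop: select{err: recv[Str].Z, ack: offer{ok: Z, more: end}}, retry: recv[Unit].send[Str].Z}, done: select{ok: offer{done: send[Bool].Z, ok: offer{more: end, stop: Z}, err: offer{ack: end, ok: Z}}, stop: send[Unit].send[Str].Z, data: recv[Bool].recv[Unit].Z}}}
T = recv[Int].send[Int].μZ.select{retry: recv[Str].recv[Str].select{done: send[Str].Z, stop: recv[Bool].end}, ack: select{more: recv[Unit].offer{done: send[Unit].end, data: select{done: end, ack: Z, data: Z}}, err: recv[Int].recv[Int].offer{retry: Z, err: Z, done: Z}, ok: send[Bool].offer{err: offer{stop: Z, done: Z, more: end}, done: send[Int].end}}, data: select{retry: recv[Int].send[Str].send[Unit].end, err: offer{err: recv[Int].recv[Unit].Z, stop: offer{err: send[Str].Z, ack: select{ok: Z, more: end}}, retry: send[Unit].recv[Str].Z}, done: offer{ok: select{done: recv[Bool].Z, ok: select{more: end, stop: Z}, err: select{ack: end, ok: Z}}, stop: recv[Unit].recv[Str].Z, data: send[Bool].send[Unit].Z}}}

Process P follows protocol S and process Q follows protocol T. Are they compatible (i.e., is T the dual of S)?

NO

send[Int] | recv[Int]  match
  send[Int] | send[Int]  ✗ same direction on both sides — not dual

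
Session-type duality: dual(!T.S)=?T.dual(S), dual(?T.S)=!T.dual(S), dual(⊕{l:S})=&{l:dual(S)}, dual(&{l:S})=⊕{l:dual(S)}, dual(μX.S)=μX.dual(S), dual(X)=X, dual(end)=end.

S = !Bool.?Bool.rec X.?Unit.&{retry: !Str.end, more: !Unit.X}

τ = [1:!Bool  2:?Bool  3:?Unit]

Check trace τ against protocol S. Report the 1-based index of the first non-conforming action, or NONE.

[1] !Bool  ok  now at ?Bool.rec X.…
[2] ?Bool  ok  now at rec X.…
[3] ?Unit  ok  now at &{retry: !Str.end, more: !Unit.rec X.…}
all 3 steps conform

NONE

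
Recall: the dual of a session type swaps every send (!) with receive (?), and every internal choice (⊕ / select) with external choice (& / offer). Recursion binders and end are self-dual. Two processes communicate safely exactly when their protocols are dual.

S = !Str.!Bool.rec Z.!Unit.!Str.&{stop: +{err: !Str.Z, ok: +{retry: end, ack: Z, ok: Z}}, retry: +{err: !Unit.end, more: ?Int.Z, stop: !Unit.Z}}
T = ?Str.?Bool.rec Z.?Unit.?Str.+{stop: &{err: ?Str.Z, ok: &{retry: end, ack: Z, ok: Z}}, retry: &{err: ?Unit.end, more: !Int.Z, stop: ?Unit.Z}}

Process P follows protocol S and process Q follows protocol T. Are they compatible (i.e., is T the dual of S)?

!Str | ?Str  match
  !Bool | ?Bool  match
    rec Z | rec Z  match (rec unchanged)
      !Unit | ?Unit  match
        !Str | ?Str  match
          &{stop,retry} | +{stop,retry}  match label sets agree
            case stop:
              +{err,ok} | &{err,ok}  match label sets agree
                case err:
                  !Str | ?Str  match
                    Z | Z  match
                case ok:
                  +{retry,ack,ok} | &{retry,ack,ok}  match label sets agree
                    case retry:
                      end | end  match
                    case ack:
                      Z | Z  match
                    case ok:
                      Z | Z  match
            case retry:
              +{err,more,stop} | &{err,more,stop}  match label sets agree
                case err:
                  !Unit | ?Unit  match
                    end | end  match
                case more:
                  ?Int | !Int  match
                    Z | Z  match
                case stop:
                  !Unit | ?Unit  match
                    Z | Z  match

YES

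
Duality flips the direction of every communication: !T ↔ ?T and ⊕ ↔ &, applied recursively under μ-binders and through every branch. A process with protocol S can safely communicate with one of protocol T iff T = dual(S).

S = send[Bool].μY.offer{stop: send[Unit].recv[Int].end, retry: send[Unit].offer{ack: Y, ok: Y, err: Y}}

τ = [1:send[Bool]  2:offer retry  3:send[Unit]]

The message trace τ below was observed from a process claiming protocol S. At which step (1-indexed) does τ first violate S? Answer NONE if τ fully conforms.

step 1: send[Bool]  ✓  cont: μY.…
step 2: offer retry  ✓  cont: send[Unit].offer{ack: μY.…, ok: μY.…, err: μY.…}
step 3: send[Unit]  ✓  cont: offer{ack: μY.…, ok: μY.…, err: μY.…}
τ conforms to S (length 3)

NONE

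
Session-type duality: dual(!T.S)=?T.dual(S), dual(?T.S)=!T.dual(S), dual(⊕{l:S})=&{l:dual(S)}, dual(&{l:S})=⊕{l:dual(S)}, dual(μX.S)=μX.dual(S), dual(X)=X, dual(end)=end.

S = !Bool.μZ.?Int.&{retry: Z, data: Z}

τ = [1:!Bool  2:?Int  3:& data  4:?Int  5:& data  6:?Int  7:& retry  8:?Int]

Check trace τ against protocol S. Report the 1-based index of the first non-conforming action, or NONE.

step 1: !Bool  ✓  cont: μZ.…
step 2: ?Int  ✓  cont: &{retry: μZ.…, data: μZ.…}
step 3: & data  ✓  cont: μZ.…
step 4: ?Int  ✓  cont: &{retry: μZ.…, data: μZ.…}
step 5: & data  ✓  cont: μZ.…
step 6: ?Int  ✓  cont: &{retry: μZ.…, data: μZ.…}
step 7: & retry  ✓  cont: μZ.…
step 8: ?Int  ✓  cont: &{retry: μZ.…, data: μZ.…}
all 8 steps conform

NONE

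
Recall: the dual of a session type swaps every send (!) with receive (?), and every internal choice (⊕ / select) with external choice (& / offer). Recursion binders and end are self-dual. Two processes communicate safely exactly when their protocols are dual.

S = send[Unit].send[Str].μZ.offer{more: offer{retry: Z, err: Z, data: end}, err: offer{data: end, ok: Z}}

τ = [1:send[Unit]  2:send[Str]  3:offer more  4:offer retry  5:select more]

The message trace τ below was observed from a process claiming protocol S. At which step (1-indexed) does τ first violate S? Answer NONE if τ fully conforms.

step 1: send[Unit]  match  residual = send[Str].μZ.…
step 2: send[Str]  match  residual = μZ.…
step 3: offer more  match  residual = offer{retry: μZ.…, err: μZ.…, data: end}
step 4: offer retry  match  residual = μZ.…
step 5: got select more, protocol expects offer more or offer err  ✗

5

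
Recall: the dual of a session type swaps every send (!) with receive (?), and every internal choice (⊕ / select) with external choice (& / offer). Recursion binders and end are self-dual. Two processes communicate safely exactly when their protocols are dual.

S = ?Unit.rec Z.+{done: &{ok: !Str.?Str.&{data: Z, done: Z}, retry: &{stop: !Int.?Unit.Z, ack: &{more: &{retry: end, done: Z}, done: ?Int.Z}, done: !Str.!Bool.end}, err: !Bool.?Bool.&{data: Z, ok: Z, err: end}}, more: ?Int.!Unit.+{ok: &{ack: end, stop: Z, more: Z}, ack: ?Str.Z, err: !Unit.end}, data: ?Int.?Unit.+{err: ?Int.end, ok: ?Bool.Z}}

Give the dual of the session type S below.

?Unit ↦ !Unit
  rec Z ↦ rec Z  (binder kept)
    +{done,more,data} ↦ &{done,more,data}  (⊕→&)
      • done:
        &{ok,retry,err} ↦ +{ok,retry,err}  (offer→select)
          • ok:
            !Str ↦ ?Str
              ?Str ↦ !Str
                &{data,done} ↦ +{data,done}  (offer→select)
                  • data:
                    Z self-dual
                  • done:
                    Z self-dual
          • retry:
            &{stop,ack,done} ↦ +{stop,ack,done}  (offer→select)
              • stop:
                !Int ↦ ?Int
                  ?Unit ↦ !Unit
                    Z self-dual
              • ack:
                &{more,done} ↦ +{more,done}  (offer→select)
                  • more:
                    &{retry,done} ↦ +{retry,done}  (offer→select)
                      • retry:
                        end self-dual
                      • done:
                        Z self-dual
                  • done:
                    ?Int ↦ !Int
                      Z self-dual
              • done:
                !Str ↦ ?Str
                  !Bool ↦ ?Bool
                    end self-dual
          • err:
            !Bool ↦ ?Bool
              ?Bool ↦ !Bool
                &{data,ok,err} ↦ +{data,ok,err}  (offer→select)
                  • data:
                    Z self-dual
                  • ok:
                    Z self-dual
                  • err:
                    end self-dual
      • more:
        ?Int ↦ !Int
          !Unit ↦ ?Unit
            +{ok,ack,err} ↦ &{ok,ack,err}  (⊕→&)
              • ok:
                &{ack,stop,more} ↦ +{ack,stop,more}  (offer→select)
                  • ack:
                    end self-dual
                  • stop:
                    Z self-dual
                  • more:
                    Z self-dual
              • ack:
                ?Str ↦ !Str
                  Z self-dual
              • err:
                !Unit ↦ ?Unit
                  end self-dual
      • data:
        ?Int ↦ !Int
          ?Unit ↦ !Unit
            +{err,ok} ↦ &{err,ok}  (⊕→&)
              • err:
                ?Int ↦ !Int
                  end self-dual
              • ok:
                ?Bool ↦ !Bool
                  Z self-dual

!Unit.rec Z.&{done: +{ok: ?Str.!Str.+{data: Z, done: Z}, retry: +{stop: ?Int.!Unit.Z, ack: +{more: +{retry: end, done: Z}, done: !Int.Z}, done: ?Str.?Bool.end}, err: ?Bool.!Bool.+{data: Z, ok: Z, err: end}}, more: !Int.?Unit.&{ok: +{ack: end, stop: Z, more: Z}, ack: !Str.Z, err: ?Unit.end}, data: !Int.!Unit.&{err: !Int.end, ok: !Bool.Z}}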